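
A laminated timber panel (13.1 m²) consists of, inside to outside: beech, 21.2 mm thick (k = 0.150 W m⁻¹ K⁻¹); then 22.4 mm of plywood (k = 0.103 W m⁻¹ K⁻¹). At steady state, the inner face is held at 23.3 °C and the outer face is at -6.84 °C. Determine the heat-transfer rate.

Resistance network (inner→outer):
  R_beech = L/(kA) = 0.0212/(0.150·13.1) = 0.01079 K/W
  R_plywood = L/(kA) = 0.0224/(0.103·13.1) = 0.01660 K/W
ΣR = 0.01079 + 0.01660 = 0.02739 K/W
Q = ΔT/ΣR = (23.3 °C − -6.84 °C)/0.02739 = 1100 W

Q = 1100 W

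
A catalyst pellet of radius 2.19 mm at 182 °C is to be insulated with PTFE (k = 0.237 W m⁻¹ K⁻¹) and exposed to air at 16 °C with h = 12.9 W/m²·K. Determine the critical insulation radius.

r_cr = 3.67 cm

For a sphere, r_cr = 2k_ins/h = 2·0.237/12.9 = 0.0367 m = 3.67 cm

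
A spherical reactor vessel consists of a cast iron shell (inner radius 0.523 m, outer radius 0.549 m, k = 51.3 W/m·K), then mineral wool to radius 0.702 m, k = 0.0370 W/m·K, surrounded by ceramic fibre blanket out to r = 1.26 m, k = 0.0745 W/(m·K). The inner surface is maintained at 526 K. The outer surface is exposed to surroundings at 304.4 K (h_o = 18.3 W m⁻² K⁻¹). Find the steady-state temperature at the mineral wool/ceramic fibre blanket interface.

T = 402 K

Treat each layer as a resistance in series:
  R_cast iron = (1/0.523 − 1/0.549)/(4πk) = 0.09055/(4π·51.3) = 1.405×10^-4 K/W
  R_mineral wool = (1/0.549 − 1/0.702)/(4πk) = 0.3970/(4π·0.0370) = 0.8538 K/W
  R_ceramic fibre blanket = (1/0.702 − 1/1.26)/(4πk) = 0.6309/(4π·0.0745) = 0.6738 K/W
  R_conv,out = 1/(4πr²h) = 1/(4π·1.26²·18.3) = 0.002739 K/W
ΣR = 1.405×10^-4 + 0.8538 + 0.6738 + 0.002739 = 1.530 K/W
Q = ΔT/ΣR = (526 K − 304.4 K)/1.530 = 144.8 W
From the inner boundary to the mineral wool/ceramic fibre blanket interface, ΣR_partial = 0.8539 K/W.
T_interface = T_in − Q·ΣR_partial = 526 K − (144.8)(0.8539) = 402 K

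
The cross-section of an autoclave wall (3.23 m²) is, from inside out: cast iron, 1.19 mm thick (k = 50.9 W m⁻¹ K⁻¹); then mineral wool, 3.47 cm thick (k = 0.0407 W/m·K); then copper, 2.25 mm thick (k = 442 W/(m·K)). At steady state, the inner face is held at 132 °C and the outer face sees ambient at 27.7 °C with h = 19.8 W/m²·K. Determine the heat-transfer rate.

Series thermal resistances, inner to outer:
  R_cast iron = L/(kA) = 0.00119/(50.9·3.23) = 7.238×10^-6 K/W
  R_mineral wool = L/(kA) = 0.0347/(0.0407·3.23) = 0.2640 K/W
  R_copper = L/(kA) = 0.00225/(442·3.23) = 1.576×10^-6 K/W
  R_conv,out = 1/(hA) = 1/(19.8·3.23) = 0.01564 K/W
ΣR = 7.238×10^-6 + 0.2640 + 1.576×10^-6 + 0.01564 = 0.2796 K/W
Q = ΔT/ΣR = (132 °C − 27.7 °C)/0.2796 = 373 W

Q = 373 W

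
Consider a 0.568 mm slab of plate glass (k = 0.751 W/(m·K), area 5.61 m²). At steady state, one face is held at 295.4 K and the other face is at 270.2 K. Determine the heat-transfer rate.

Q = kA·ΔT/L = 0.751 × 5.61 × |295.4 K − 270.2 K| / 5.68×10^-4 = 1.87×10^5 W

Q = 187 kW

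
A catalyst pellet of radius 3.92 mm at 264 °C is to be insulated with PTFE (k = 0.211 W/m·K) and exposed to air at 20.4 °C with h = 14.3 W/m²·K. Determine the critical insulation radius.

For a sphere, r_cr = 2k_ins/h = 2·0.211/14.3 = 0.0295 m = 2.95 cm

r_cr = 2.95 cm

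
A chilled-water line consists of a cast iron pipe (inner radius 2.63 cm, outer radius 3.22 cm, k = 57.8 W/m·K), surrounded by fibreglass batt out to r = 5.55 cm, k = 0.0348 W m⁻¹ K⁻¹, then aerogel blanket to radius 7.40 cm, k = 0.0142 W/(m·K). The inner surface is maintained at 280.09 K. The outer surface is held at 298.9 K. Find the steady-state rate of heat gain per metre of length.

Series thermal resistances, inner to outer:
  R'_cast iron = ln(0.0322/0.0263)/(2πk) = 0.2024/(2π·57.8) = 5.573×10^-4 m·K/W
  R'_fibreglass batt = ln(0.0555/0.0322)/(2πk) = 0.5444/(2π·0.0348) = 2.490 m·K/W
  R'_aerogel blanket = ln(0.0740/0.0555)/(2πk) = 0.2877/(2π·0.0142) = 3.224 m·K/W
ΣR = 5.573×10^-4 + 2.490 + 3.224 = 5.715 m·K/W
Q' = ΔT/ΣR = (280.09 K − 298.9 K)/5.715 = -3.29 W/m
(Negative Q' ⇒ heat flows inward; heat gain = 3.29 W/m.)

Q' = 3.29 W/m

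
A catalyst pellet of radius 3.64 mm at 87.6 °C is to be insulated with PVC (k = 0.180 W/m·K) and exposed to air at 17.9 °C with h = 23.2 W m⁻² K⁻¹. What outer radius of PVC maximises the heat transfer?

For a sphere, r_cr = 2k_ins/h = 2·0.180/23.2 = 0.0155 m = 1.55 cm

r_cr = 1.55 cm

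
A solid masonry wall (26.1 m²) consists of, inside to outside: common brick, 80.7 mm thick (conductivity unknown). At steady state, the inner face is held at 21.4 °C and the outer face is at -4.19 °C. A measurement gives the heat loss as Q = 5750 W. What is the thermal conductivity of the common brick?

ΣR = ΔT/Q = |21.4 − -4.19|/5750 = 0.004450 K/W
L/(kA) = 0.004450 ⇒ k = 0.0807/(0.004450·26.1) = 0.695 W/m·K

k = 0.695 W/m·K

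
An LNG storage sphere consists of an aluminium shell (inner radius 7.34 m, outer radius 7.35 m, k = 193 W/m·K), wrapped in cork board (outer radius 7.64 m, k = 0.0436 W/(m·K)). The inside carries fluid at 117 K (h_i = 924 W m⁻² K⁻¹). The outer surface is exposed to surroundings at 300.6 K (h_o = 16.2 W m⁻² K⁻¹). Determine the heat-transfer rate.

Series thermal resistances, inner to outer:
  R_conv,in = 1/(4πr²h) = 1/(4π·7.34²·924) = 1.599×10^-6 K/W
  R_aluminium = (1/7.34 − 1/7.35)/(4πk) = 1.854×10^-4/(4π·193) = 7.643×10^-8 K/W
  R_cork board = (1/7.35 − 1/7.64)/(4πk) = 0.005164/(4π·0.0436) = 0.009426 K/W
  R_conv,out = 1/(4πr²h) = 1/(4π·7.64²·16.2) = 8.416×10^-5 K/W
ΣR = 1.599×10^-6 + 7.643×10^-8 + 0.009426 + 8.416×10^-5 = 0.009512 K/W
Q = ΔT/ΣR = (117 K − 300.6 K)/0.009512 = -19300 W
(Negative Q ⇒ heat flows inward; heat gain = 19300 W.)

Q = 19300 W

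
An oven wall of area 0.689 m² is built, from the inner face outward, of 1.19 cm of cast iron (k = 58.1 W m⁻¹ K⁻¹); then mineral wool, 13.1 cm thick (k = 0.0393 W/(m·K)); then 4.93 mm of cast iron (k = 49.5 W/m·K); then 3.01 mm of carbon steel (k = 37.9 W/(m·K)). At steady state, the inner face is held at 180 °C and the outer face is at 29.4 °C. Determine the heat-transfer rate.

Series thermal resistances, inner to outer:
  R_cast iron = L/(kA) = 0.0119/(58.1·0.689) = 2.973×10^-4 K/W
  R_mineral wool = L/(kA) = 0.131/(0.0393·0.689) = 4.838 K/W
  R_cast iron = L/(kA) = 0.00493/(49.5·0.689) = 1.446×10^-4 K/W
  R_carbon steel = L/(kA) = 0.00301/(37.9·0.689) = 1.153×10^-4 K/W
ΣR = 2.973×10^-4 + 4.838 + 1.446×10^-4 + 1.153×10^-4 = 4.839 K/W
Q = ΔT/ΣR = (180 °C − 29.4 °C)/4.839 = 31.1 W

Q = 31.1 W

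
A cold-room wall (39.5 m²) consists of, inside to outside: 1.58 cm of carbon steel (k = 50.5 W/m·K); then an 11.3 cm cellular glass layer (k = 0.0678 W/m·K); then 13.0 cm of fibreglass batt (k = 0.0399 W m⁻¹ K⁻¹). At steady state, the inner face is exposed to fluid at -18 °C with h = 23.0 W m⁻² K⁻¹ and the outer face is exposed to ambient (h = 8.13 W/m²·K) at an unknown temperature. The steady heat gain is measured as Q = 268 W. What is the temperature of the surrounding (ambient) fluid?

Series resistances:
  R_conv,in = 1/(hA) = 1/(23.0·39.5) = 0.001101 K/W
  R_carbon steel = L/(kA) = 0.0158/(50.5·39.5) = 7.921×10^-6 K/W
  R_cellular glass = L/(kA) = 0.113/(0.0678·39.5) = 0.04219 K/W
  R_fibreglass batt = L/(kA) = 0.130/(0.0399·39.5) = 0.08248 K/W
  R_conv,out = 1/(hA) = 1/(8.13·39.5) = 0.003114 K/W
ΣR = 0.1289 K/W
ΔT = Q·ΣR = 268 × 0.1289 = 34.55 K
Heat flows inward, so T_out = T_in + ΔT = -18 + 34.55 = 16.5 °C

T_out = 16.5 °C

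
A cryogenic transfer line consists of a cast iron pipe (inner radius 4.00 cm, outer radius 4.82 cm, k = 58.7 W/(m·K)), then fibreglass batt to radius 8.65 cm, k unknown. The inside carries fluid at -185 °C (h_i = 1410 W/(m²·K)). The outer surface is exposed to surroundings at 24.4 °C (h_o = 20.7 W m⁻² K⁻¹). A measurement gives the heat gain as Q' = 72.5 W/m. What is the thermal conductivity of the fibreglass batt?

ΣR = ΔT/Q' = |-185 − 24.4|/72.5 = 2.888 m·K/W
Known resistances:
  R'_conv,in = 1/(2πr h) = 1/(2π·0.0400·1410) = 0.002822 m·K/W
  R'_cast iron = ln(0.0482/0.0400)/(2πk) = 0.1865/(2π·58.7) = 5.056×10^-4 m·K/W
  R'_conv,out = 1/(2πr h) = 1/(2π·0.0865·20.7) = 0.08889 m·K/W
R_fibreglass batt = ΣR − ΣR_known = 2.888 − 0.09222 = 2.796 m·K/W
ln(r₂/r₁)/(2πk) = 2.796 ⇒ k = 0.5848/(2π·2.796) = 0.0333 W/m·K

k = 0.0333 W/m·K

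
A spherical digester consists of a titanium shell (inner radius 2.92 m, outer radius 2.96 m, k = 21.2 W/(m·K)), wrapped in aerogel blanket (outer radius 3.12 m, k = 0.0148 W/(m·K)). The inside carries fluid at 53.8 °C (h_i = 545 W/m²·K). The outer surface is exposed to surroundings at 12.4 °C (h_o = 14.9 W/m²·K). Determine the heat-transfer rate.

Series thermal resistances, inner to outer:
  R_conv,in = 1/(4πr²h) = 1/(4π·2.92²·545) = 1.712×10^-5 K/W
  R_titanium = (1/2.92 − 1/2.96)/(4πk) = 0.004628/(4π·21.2) = 1.737×10^-5 K/W
  R_aerogel blanket = (1/2.96 − 1/3.12)/(4πk) = 0.01733/(4π·0.0148) = 0.09315 K/W
  R_conv,out = 1/(4πr²h) = 1/(4π·3.12²·14.9) = 5.486×10^-4 K/W
ΣR = 1.712×10^-5 + 1.737×10^-5 + 0.09315 + 5.486×10^-4 = 0.09373 K/W
Q = ΔT/ΣR = (53.8 °C − 12.4 °C)/0.09373 = 442 W

Q = 442 W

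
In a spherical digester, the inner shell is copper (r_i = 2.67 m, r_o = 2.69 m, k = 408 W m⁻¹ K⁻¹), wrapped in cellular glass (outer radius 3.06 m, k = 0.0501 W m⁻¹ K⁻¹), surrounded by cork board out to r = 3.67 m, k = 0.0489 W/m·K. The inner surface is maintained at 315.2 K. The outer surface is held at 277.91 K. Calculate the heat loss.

Q = 233 W

Resistance network (inner→outer):
  R_copper = (1/2.67 − 1/2.69)/(4πk) = 0.002785/(4π·408) = 5.431×10^-7 K/W
  R_cellular glass = (1/2.69 − 1/3.06)/(4πk) = 0.04495/(4π·0.0501) = 0.07140 K/W
  R_cork board = (1/3.06 − 1/3.67)/(4πk) = 0.05432/(4π·0.0489) = 0.08839 K/W
ΣR = 5.431×10^-7 + 0.07140 + 0.08839 = 0.1598 K/W
Q = ΔT/ΣR = (315.2 K − 277.91 K)/0.1598 = 233 W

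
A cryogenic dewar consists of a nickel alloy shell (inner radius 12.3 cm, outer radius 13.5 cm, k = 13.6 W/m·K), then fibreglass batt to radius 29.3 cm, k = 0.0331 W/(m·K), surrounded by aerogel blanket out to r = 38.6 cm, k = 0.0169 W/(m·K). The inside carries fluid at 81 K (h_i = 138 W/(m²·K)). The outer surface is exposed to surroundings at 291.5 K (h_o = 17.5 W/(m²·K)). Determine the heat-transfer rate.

Q = 15.5 W

Treat each layer as a resistance in series:
  R_conv,in = 1/(4πr²h) = 1/(4π·0.123²·138) = 0.03812 K/W
  R_nickel alloy = (1/0.123 − 1/0.135)/(4πk) = 0.7227/(4π·13.6) = 0.004229 K/W
  R_fibreglass batt = (1/0.135 − 1/0.293)/(4πk) = 3.994/(4π·0.0331) = 9.603 K/W
  R_aerogel blanket = (1/0.293 − 1/0.386)/(4πk) = 0.8223/(4π·0.0169) = 3.872 K/W
  R_conv,out = 1/(4πr²h) = 1/(4π·0.386²·17.5) = 0.03052 K/W
ΣR = 0.03812 + 0.004229 + 9.603 + 3.872 + 0.03052 = 13.55 K/W
Q = ΔT/ΣR = (81 K − 291.5 K)/13.55 = -15.5 W
(Negative Q ⇒ heat flows inward; heat gain = 15.5 W.)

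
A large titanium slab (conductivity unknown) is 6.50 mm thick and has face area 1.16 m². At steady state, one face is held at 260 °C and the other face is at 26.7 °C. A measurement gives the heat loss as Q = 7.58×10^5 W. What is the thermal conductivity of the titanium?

k = 18.2 W/m·K

ΣR = ΔT/Q = |260 − 26.7|/7.58×10^5 = 3.078×10^-4 K/W
L/(kA) = 3.078×10^-4 ⇒ k = 0.00650/(3.078×10^-4·1.16) = 18.2 W/m·K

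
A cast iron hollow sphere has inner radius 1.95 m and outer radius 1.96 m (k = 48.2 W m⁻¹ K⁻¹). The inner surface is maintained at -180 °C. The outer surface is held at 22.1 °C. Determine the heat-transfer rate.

Q = 46800 kW

Q = 4πk·ΔT/(1/r₁ − 1/r₂) = 4π × 48.2 × 202.1 / (1/1.95 − 1/1.96) = 4.68×10^7 W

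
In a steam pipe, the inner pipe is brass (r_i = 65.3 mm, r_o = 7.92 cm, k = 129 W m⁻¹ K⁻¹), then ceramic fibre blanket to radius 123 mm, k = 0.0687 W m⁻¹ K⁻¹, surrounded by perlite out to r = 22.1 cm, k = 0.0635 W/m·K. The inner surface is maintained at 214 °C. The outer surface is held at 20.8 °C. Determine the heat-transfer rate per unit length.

Series thermal resistances, inner to outer:
  R'_brass = ln(0.0792/0.0653)/(2πk) = 0.1930/(2π·129) = 2.381×10^-4 m·K/W
  R'_ceramic fibre blanket = ln(0.123/0.0792)/(2πk) = 0.4402/(2π·0.0687) = 1.020 m·K/W
  R'_perlite = ln(0.221/0.123)/(2πk) = 0.5860/(2π·0.0635) = 1.469 m·K/W
ΣR = 2.381×10^-4 + 1.020 + 1.469 = 2.489 m·K/W
Q' = ΔT/ΣR = (214 °C − 20.8 °C)/2.489 = 77.6 W/m

Q' = 77.6 W/m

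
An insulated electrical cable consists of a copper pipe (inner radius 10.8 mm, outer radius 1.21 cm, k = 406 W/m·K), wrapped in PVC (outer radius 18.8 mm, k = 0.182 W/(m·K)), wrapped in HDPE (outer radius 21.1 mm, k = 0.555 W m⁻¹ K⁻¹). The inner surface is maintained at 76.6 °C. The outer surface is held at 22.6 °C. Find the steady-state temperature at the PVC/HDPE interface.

Treat each layer as a resistance in series:
  R'_copper = ln(0.0121/0.0108)/(2πk) = 0.1137/(2π·406) = 4.456×10^-5 m·K/W
  R'_PVC = ln(0.0188/0.0121)/(2πk) = 0.4407/(2π·0.182) = 0.3853 m·K/W
  R'_HDPE = ln(0.0211/0.0188)/(2πk) = 0.1154/(2π·0.555) = 0.03310 m·K/W
ΣR = 4.456×10^-5 + 0.3853 + 0.03310 = 0.4184 m·K/W
Q' = ΔT/ΣR = (76.6 °C − 22.6 °C)/0.4184 = 129.1 W/m
From the inner boundary to the PVC/HDPE interface, ΣR_partial = 0.3853 m·K/W.
T_interface = T_in − Q'·ΣR_partial = 76.6 °C − (129.1)(0.3853) = 26.9 °C

T = 26.9 °C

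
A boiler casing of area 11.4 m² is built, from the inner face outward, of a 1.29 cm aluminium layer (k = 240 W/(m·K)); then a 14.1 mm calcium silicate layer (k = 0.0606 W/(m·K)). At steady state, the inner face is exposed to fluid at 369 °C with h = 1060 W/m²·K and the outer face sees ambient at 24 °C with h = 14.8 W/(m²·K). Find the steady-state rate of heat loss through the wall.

Q = 13.1 kW

Series thermal resistances, inner to outer:
  R_conv,in = 1/(hA) = 1/(1060·11.4) = 8.275×10^-5 K/W
  R_aluminium = L/(kA) = 0.0129/(240·11.4) = 4.715×10^-6 K/W
  R_calcium silicate = L/(kA) = 0.0141/(0.0606·11.4) = 0.02041 K/W
  R_conv,out = 1/(hA) = 1/(14.8·11.4) = 0.005927 K/W
ΣR = 8.275×10^-5 + 4.715×10^-6 + 0.02041 + 0.005927 = 0.02642 K/W
Q = ΔT/ΣR = (369 °C − 24 °C)/0.02642 = 13100 W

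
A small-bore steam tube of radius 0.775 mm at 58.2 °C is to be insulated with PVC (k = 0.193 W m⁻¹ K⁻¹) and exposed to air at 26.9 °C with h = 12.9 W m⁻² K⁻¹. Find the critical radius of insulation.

For a cylinder, r_cr = k_ins/h = 0.193/12.9 = 0.0150 m = 1.50 cm

r_cr = 1.50 cm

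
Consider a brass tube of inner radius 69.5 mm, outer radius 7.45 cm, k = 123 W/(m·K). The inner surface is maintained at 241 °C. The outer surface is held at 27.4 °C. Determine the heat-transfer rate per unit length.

Q' = 2πk·ΔT/ln(r₂/r₁) = 2π × 123 × 213.6 / ln(0.0745/0.0695) = 2.38×10^6 W/m

Q' = 2380 kW/m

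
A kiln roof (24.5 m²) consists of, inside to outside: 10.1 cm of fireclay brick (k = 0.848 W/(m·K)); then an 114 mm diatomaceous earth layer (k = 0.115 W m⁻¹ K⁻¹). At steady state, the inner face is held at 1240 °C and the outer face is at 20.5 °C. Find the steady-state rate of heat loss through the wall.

Resistance network (inner→outer):
  R_fireclay brick = L/(kA) = 0.101/(0.848·24.5) = 0.004861 K/W
  R_diatomaceous earth = L/(kA) = 0.114/(0.115·24.5) = 0.04046 K/W
ΣR = 0.004861 + 0.04046 = 0.04532 K/W
Q = ΔT/ΣR = (1240 °C − 20.5 °C)/0.04532 = 26900 W

Q = 26.9 kW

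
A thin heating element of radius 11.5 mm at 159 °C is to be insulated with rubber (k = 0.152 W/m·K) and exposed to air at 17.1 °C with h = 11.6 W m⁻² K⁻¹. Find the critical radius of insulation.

r_cr = 1.31 cm

For a cylinder, r_cr = k_ins/h = 0.152/11.6 = 0.0131 m = 1.31 cm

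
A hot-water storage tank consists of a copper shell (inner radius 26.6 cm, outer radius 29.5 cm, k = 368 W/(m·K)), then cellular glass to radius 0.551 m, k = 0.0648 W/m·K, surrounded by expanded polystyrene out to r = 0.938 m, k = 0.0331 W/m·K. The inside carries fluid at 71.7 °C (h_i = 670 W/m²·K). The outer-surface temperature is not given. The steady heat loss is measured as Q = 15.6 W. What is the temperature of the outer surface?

Series resistances:
  R_conv,in = 1/(4πr²h) = 1/(4π·0.266²·670) = 0.001679 K/W
  R_copper = (1/0.266 − 1/0.295)/(4πk) = 0.3696/(4π·368) = 7.992×10^-5 K/W
  R_cellular glass = (1/0.295 − 1/0.551)/(4πk) = 1.575/(4π·0.0648) = 1.934 K/W
  R_expanded polystyrene = (1/0.551 − 1/0.938)/(4πk) = 0.7488/(4π·0.0331) = 1.800 K/W
ΣR = 3.736 K/W
ΔT = Q·ΣR = 15.6 × 3.736 = 58.28 K
Heat flows outward, so T_out = T_in − ΔT = 71.7 − 58.28 = 13.4 °C

T_out = 13.4 °C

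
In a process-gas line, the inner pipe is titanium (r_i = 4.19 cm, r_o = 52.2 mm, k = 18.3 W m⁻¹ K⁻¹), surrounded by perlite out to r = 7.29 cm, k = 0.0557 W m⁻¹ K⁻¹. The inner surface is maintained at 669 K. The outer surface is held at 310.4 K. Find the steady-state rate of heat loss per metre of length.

Series thermal resistances, inner to outer:
  R'_titanium = ln(0.0522/0.0419)/(2πk) = 0.2198/(2π·18.3) = 0.001912 m·K/W
  R'_perlite = ln(0.0729/0.0522)/(2πk) = 0.3340/(2π·0.0557) = 0.9544 m·K/W
ΣR = 0.001912 + 0.9544 = 0.9563 m·K/W
Q' = ΔT/ΣR = (669 K − 310.4 K)/0.9563 = 375 W/m

Q' = 375 W/m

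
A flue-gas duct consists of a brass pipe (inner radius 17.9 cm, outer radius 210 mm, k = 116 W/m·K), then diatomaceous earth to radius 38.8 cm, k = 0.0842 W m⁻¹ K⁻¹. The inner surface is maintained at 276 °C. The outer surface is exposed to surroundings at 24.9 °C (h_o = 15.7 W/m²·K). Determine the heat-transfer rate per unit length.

Treat each layer as a resistance in series:
  R'_brass = ln(0.210/0.179)/(2πk) = 0.1597/(2π·116) = 2.191×10^-4 m·K/W
  R'_diatomaceous earth = ln(0.388/0.210)/(2πk) = 0.6139/(2π·0.0842) = 1.160 m·K/W
  R'_conv,out = 1/(2πr h) = 1/(2π·0.388·15.7) = 0.02613 m·K/W
ΣR = 2.191×10^-4 + 1.160 + 0.02613 = 1.186 m·K/W
Q' = ΔT/ΣR = (276 °C − 24.9 °C)/1.186 = 212 W/m

Q' = 212 W/m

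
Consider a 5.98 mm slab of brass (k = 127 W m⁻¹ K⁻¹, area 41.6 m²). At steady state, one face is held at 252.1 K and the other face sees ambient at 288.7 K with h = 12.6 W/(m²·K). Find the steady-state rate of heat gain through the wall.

Q = 19200 W

Series thermal resistances, inner to outer:
  R_brass = L/(kA) = 0.00598/(127·41.6) = 1.132×10^-6 K/W
  R_conv,out = 1/(hA) = 1/(12.6·41.6) = 0.001908 K/W
ΣR = 1.132×10^-6 + 0.001908 = 0.001909 K/W
Q = ΔT/ΣR = (252.1 K − 288.7 K)/0.001909 = -19200 W
(Negative Q ⇒ heat flows inward; heat gain = 19200 W.)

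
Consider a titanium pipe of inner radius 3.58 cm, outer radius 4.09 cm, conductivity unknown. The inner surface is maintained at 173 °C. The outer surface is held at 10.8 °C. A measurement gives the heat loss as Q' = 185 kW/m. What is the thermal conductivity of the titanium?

k = 24.2 W/m·K

ΣR = ΔT/Q' = |173 − 10.8|/1.85×10^5 = 8.768×10^-4 m·K/W
ln(r₂/r₁)/(2πk) = 8.768×10^-4 ⇒ k = 0.1332/(2π·8.768×10^-4) = 24.2 W/m·K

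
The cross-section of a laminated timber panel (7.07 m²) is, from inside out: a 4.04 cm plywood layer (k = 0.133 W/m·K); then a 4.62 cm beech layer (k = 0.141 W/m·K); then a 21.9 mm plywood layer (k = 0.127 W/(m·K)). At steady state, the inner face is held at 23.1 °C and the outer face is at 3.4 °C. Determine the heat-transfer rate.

Resistance network (inner→outer):
  R_plywood = L/(kA) = 0.0404/(0.133·7.07) = 0.04296 K/W
  R_beech = L/(kA) = 0.0462/(0.141·7.07) = 0.04635 K/W
  R_plywood = L/(kA) = 0.0219/(0.127·7.07) = 0.02439 K/W
ΣR = 0.04296 + 0.04635 + 0.02439 = 0.1137 K/W
Q = ΔT/ΣR = (23.1 °C − 3.4 °C)/0.1137 = 173 W

Q = 173 W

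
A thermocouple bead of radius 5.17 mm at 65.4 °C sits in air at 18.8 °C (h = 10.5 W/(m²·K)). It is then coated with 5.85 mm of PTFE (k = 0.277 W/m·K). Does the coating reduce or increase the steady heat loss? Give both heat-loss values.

increases: 0.164 → 0.507 W

Critical radius for a sphere: r_cr = 2k/h = 0.0528 m = 5.28 cm.
Outer radius after coating: r₂ = 0.00517 + 0.00585 = 0.01102 m.
Since r₁ < r_cr and r₂ ≤ r_cr, the coating moves toward the maximum at r_cr — heat loss rises.
Bare: R = 1/(4πr₁²h) = 283.5 K/W; Q = 46.6/283.5 = 0.164 W.
Coated: R = R_cond + R_conv = 91.91 K/W; Q = 46.6/91.91 = 0.507 W.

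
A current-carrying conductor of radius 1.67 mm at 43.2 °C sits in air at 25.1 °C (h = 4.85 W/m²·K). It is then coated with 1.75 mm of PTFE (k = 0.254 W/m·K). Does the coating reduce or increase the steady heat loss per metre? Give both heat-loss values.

Critical radius for a cylinder: r_cr = k/h = 0.0524 m = 5.24 cm.
Outer radius after coating: r₂ = 0.00167 + 0.00175 = 0.00342 m.
Since r₁ < r_cr and r₂ ≤ r_cr, the coating moves toward the maximum at r_cr — heat loss rises.
Bare: R = 1/(2πr₁h) = 19.65 m·K/W; Q = 18.1/19.65 = 0.921 W/m.
Coated: R = R_cond + R_conv = 10.04 m·K/W; Q = 18.1/10.04 = 1.80 W/m.

increases: 0.921 → 1.80 W/m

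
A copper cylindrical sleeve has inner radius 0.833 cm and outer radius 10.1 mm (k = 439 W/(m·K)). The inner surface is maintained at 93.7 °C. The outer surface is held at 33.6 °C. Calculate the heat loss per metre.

Q' = 8.60×10^5 W/m

Q' = 2πk·ΔT/ln(r₂/r₁) = 2π × 439 × 60.1 / ln(0.0101/0.00833) = 8.60×10^5 W/m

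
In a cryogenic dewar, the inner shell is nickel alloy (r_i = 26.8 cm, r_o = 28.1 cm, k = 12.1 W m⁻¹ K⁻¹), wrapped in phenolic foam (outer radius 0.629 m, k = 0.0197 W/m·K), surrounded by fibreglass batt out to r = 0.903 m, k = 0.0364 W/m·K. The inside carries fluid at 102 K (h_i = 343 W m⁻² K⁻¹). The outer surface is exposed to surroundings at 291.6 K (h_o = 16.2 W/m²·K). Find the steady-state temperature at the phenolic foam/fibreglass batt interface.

Series thermal resistances, inner to outer:
  R_conv,in = 1/(4πr²h) = 1/(4π·0.268²·343) = 0.003230 K/W
  R_nickel alloy = (1/0.268 − 1/0.281)/(4πk) = 0.1726/(4π·12.1) = 0.001135 K/W
  R_phenolic foam = (1/0.281 − 1/0.629)/(4πk) = 1.969/(4π·0.0197) = 7.953 K/W
  R_fibreglass batt = (1/0.629 − 1/0.903)/(4πk) = 0.4824/(4π·0.0364) = 1.055 K/W
  R_conv,out = 1/(4πr²h) = 1/(4π·0.903²·16.2) = 0.006024 K/W
ΣR = 0.003230 + 0.001135 + 7.953 + 1.055 + 0.006024 = 9.018 K/W
Q = ΔT/ΣR = (102 K − 291.6 K)/9.018 = -21.02 W
From the inner boundary to the phenolic foam/fibreglass batt interface, ΣR_partial = 7.957 K/W.
T_interface = T_in − Q·ΣR_partial = 102 K − (-21.02)(7.957) = 269.3 K

T = 269.3 K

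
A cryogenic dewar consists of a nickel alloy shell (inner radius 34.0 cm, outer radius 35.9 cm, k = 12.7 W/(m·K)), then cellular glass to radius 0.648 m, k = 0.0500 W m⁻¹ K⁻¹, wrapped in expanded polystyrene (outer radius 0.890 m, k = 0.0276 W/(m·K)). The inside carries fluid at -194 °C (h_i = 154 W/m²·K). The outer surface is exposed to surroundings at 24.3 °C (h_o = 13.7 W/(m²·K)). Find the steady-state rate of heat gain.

Series thermal resistances, inner to outer:
  R_conv,in = 1/(4πr²h) = 1/(4π·0.340²·154) = 0.004470 K/W
  R_nickel alloy = (1/0.340 − 1/0.359)/(4πk) = 0.1557/(4π·12.7) = 9.754×10^-4 K/W
  R_cellular glass = (1/0.359 − 1/0.648)/(4πk) = 1.242/(4π·0.0500) = 1.977 K/W
  R_expanded polystyrene = (1/0.648 − 1/0.890)/(4πk) = 0.4196/(4π·0.0276) = 1.210 K/W
  R_conv,out = 1/(4πr²h) = 1/(4π·0.890²·13.7) = 0.007333 K/W
ΣR = 0.004470 + 9.754×10^-4 + 1.977 + 1.210 + 0.007333 = 3.200 K/W
Q = ΔT/ΣR = (-194 °C − 24.3 °C)/3.200 = -68.2 W
(Negative Q ⇒ heat flows inward; heat gain = 68.2 W.)

Q = 68.2 W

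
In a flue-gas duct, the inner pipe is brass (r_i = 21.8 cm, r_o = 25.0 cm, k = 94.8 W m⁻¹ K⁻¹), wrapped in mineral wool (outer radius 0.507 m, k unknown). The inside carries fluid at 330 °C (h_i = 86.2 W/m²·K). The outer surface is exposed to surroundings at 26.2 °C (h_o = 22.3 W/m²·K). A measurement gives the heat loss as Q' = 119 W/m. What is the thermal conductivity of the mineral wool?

ΣR = ΔT/Q' = |330 − 26.2|/119 = 2.553 m·K/W
Known resistances:
  R'_conv,in = 1/(2πr h) = 1/(2π·0.218·86.2) = 0.008469 m·K/W
  R'_brass = ln(0.250/0.218)/(2πk) = 0.1370/(2π·94.8) = 2.299×10^-4 m·K/W
  R'_conv,out = 1/(2πr h) = 1/(2π·0.507·22.3) = 0.01408 m·K/W
R_mineral wool = ΣR − ΣR_known = 2.553 − 0.02278 = 2.530 m·K/W
ln(r₂/r₁)/(2πk) = 2.530 ⇒ k = 0.7071/(2π·2.530) = 0.0445 W/m·K

k = 0.0445 W/m·K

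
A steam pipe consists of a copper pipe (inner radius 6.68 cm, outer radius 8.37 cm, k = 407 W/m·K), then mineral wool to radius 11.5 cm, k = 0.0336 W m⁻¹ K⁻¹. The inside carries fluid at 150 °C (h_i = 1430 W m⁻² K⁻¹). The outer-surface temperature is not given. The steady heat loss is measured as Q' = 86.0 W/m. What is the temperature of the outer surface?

T_out = 20.4 °C

Series resistances:
  R'_conv,in = 1/(2πr h) = 1/(2π·0.0668·1430) = 0.001666 m·K/W
  R'_copper = ln(0.0837/0.0668)/(2πk) = 0.2255/(2π·407) = 8.819×10^-5 m·K/W
  R'_mineral wool = ln(0.115/0.0837)/(2πk) = 0.3177/(2π·0.0336) = 1.505 m·K/W
ΣR = 1.507 m·K/W
ΔT = Q'·ΣR = 86.0 × 1.507 = 129.6 K
Heat flows outward, so T_out = T_in − ΔT = 150 − 129.6 = 20.4 °C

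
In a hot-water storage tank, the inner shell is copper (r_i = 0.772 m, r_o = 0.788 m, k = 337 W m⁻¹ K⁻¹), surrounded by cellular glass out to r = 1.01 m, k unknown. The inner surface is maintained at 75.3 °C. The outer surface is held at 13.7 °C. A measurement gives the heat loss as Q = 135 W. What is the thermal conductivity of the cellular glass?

k = 0.0486 W/m·K

ΣR = ΔT/Q = |75.3 − 13.7|/135 = 0.4563 K/W
Known resistances:
  R_copper = (1/0.772 − 1/0.788)/(4πk) = 0.02630/(4π·337) = 6.211×10^-6 K/W
R_cellular glass = ΣR − ΣR_known = 0.4563 − 6.211×10^-6 = 0.4563 K/W
(1/r₁−1/r₂)/(4πk) = 0.4563 ⇒ k = 0.2789/(4π·0.4563) = 0.0486 W/m·K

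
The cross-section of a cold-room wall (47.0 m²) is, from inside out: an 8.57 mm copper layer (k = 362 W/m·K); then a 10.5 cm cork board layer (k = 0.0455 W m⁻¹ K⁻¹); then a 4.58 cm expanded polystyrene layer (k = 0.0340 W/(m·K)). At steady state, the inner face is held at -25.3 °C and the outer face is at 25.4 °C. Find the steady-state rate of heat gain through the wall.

Q = 652 W

Resistance network (inner→outer):
  R_copper = L/(kA) = 0.00857/(362·47.0) = 5.037×10^-7 K/W
  R_cork board = L/(kA) = 0.105/(0.0455·47.0) = 0.04910 K/W
  R_expanded polystyrene = L/(kA) = 0.0458/(0.0340·47.0) = 0.02866 K/W
ΣR = 5.037×10^-7 + 0.04910 + 0.02866 = 0.07776 K/W
Q = ΔT/ΣR = (-25.3 °C − 25.4 °C)/0.07776 = -652 W
(Negative Q ⇒ heat flows inward; heat gain = 652 W.)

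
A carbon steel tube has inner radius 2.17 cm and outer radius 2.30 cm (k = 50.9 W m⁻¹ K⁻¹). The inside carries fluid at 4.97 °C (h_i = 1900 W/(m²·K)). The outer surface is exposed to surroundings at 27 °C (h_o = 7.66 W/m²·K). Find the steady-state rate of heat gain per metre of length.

Series thermal resistances, inner to outer:
  R'_conv,in = 1/(2πr h) = 1/(2π·0.0217·1900) = 0.003860 m·K/W
  R'_carbon steel = ln(0.0230/0.0217)/(2πk) = 0.05818/(2π·50.9) = 1.819×10^-4 m·K/W
  R'_conv,out = 1/(2πr h) = 1/(2π·0.0230·7.66) = 0.9034 m·K/W
ΣR = 0.003860 + 1.819×10^-4 + 0.9034 = 0.9074 m·K/W
Q' = ΔT/ΣR = (4.97 °C − 27 °C)/0.9074 = -24.3 W/m
(Negative Q' ⇒ heat flows inward; heat gain = 24.3 W/m.)

Q' = 24.3 W/m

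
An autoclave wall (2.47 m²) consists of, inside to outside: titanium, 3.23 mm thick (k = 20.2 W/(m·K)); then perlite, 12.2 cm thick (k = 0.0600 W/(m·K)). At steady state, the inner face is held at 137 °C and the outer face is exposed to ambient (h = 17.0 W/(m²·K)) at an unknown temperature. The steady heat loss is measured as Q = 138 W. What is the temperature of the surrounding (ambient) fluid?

Sum the resistances:
  R_titanium = L/(kA) = 0.00323/(20.2·2.47) = 6.474×10^-5 K/W
  R_perlite = L/(kA) = 0.122/(0.0600·2.47) = 0.8232 K/W
  R_conv,out = 1/(hA) = 1/(17.0·2.47) = 0.02382 K/W
ΣR = 0.8471 K/W
ΔT = Q·ΣR = 138 × 0.8471 = 116.9 K
Heat flows outward, so T_out = T_in − ΔT = 137 − 116.9 = 20.1 °C

T_out = 20.1 °C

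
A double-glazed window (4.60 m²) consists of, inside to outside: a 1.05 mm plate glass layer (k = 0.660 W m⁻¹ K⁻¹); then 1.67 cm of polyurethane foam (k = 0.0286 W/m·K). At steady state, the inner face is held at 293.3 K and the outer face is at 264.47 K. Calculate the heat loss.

Series thermal resistances, inner to outer:
  R_plate glass = L/(kA) = 0.00105/(0.660·4.60) = 3.458×10^-4 K/W
  R_polyurethane foam = L/(kA) = 0.0167/(0.0286·4.60) = 0.1269 K/W
ΣR = 3.458×10^-4 + 0.1269 = 0.1272 K/W
Q = ΔT/ΣR = (293.3 K − 264.47 K)/0.1272 = 227 W

Q = 227 W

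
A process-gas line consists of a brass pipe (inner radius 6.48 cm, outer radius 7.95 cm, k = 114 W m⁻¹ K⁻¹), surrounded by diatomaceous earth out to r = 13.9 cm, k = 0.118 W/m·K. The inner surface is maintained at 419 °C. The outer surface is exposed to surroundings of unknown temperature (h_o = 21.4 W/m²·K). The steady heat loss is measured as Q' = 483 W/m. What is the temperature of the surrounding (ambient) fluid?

T_out = 29.0 °C

Series resistances:
  R'_brass = ln(0.0795/0.0648)/(2πk) = 0.2045/(2π·114) = 2.854×10^-4 m·K/W
  R'_diatomaceous earth = ln(0.139/0.0795)/(2πk) = 0.5587/(2π·0.118) = 0.7536 m·K/W
  R'_conv,out = 1/(2πr h) = 1/(2π·0.139·21.4) = 0.05350 m·K/W
ΣR = 0.8074 m·K/W
ΔT = Q'·ΣR = 483 × 0.8074 = 390.0 K
Heat flows outward, so T_out = T_in − ΔT = 419 − 390.0 = 29.0 °C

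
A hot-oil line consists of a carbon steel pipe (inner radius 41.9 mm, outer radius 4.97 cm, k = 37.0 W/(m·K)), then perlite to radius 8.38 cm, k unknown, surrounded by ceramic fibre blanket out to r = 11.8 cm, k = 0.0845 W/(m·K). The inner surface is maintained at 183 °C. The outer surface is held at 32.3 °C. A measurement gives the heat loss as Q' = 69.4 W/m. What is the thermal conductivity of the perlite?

ΣR = ΔT/Q' = |183 − 32.3|/69.4 = 2.171 m·K/W
Known resistances:
  R'_carbon steel = ln(0.0497/0.0419)/(2πk) = 0.1707/(2π·37.0) = 7.343×10^-4 m·K/W
  R'_ceramic fibre blanket = ln(0.118/0.0838)/(2πk) = 0.3423/(2π·0.0845) = 0.6446 m·K/W
R_perlite = ΣR − ΣR_known = 2.171 − 0.6453 = 1.526 m·K/W
ln(r₂/r₁)/(2πk) = 1.526 ⇒ k = 0.5224/(2π·1.526) = 0.0545 W/m·K

k = 0.0545 W/m·K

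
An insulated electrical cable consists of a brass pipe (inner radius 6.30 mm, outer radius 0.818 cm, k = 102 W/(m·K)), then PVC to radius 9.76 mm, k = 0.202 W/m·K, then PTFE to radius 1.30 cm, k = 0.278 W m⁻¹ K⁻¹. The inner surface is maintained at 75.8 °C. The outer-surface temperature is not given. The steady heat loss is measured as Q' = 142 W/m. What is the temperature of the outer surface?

T_out = 32.7 °C

Series resistances:
  R'_brass = ln(0.00818/0.00630)/(2πk) = 0.2611/(2π·102) = 4.075×10^-4 m·K/W
  R'_PVC = ln(0.00976/0.00818)/(2πk) = 0.1766/(2π·0.202) = 0.1391 m·K/W
  R'_PTFE = ln(0.0130/0.00976)/(2πk) = 0.2867/(2π·0.278) = 0.1641 m·K/W
ΣR = 0.3037 m·K/W
ΔT = Q'·ΣR = 142 × 0.3037 = 43.13 K
Heat flows outward, so T_out = T_in − ΔT = 75.8 − 43.13 = 32.7 °C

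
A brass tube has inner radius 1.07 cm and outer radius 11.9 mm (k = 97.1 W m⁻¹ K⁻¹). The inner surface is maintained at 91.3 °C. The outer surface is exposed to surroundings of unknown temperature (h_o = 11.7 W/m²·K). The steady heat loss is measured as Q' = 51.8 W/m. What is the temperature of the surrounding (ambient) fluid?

T_out = 32.1 °C

Series resistances:
  R'_brass = ln(0.0119/0.0107)/(2πk) = 0.1063/(2π·97.1) = 1.742×10^-4 m·K/W
  R'_conv,out = 1/(2πr h) = 1/(2π·0.0119·11.7) = 1.143 m·K/W
ΣR = 1.143 m·K/W
ΔT = Q'·ΣR = 51.8 × 1.143 = 59.21 K
Heat flows outward, so T_out = T_in − ΔT = 91.3 − 59.21 = 32.1 °C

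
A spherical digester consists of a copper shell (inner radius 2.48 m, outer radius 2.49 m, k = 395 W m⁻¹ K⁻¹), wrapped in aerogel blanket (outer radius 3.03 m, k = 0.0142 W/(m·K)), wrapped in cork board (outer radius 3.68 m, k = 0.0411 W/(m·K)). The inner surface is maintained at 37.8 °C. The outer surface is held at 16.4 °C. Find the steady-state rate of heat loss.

Resistance network (inner→outer):
  R_copper = (1/2.48 − 1/2.49)/(4πk) = 0.001619/(4π·395) = 3.262×10^-7 K/W
  R_aerogel blanket = (1/2.49 − 1/3.03)/(4πk) = 0.07157/(4π·0.0142) = 0.4011 K/W
  R_cork board = (1/3.03 − 1/3.68)/(4πk) = 0.05829/(4π·0.0411) = 0.1129 K/W
ΣR = 3.262×10^-7 + 0.4011 + 0.1129 = 0.5140 K/W
Q = ΔT/ΣR = (37.8 °C − 16.4 °C)/0.5140 = 41.6 W

Q = 41.6 W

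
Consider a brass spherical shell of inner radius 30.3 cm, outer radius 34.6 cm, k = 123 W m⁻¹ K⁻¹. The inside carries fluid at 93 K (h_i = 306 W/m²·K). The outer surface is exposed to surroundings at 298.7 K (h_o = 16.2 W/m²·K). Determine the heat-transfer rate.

Q = 4.66 kW

Treat each layer as a resistance in series:
  R_conv,in = 1/(4πr²h) = 1/(4π·0.303²·306) = 0.002833 K/W
  R_brass = (1/0.303 − 1/0.346)/(4πk) = 0.4102/(4π·123) = 2.654×10^-4 K/W
  R_conv,out = 1/(4πr²h) = 1/(4π·0.346²·16.2) = 0.04103 K/W
ΣR = 0.002833 + 2.654×10^-4 + 0.04103 = 0.04413 K/W
Q = ΔT/ΣR = (93 K − 298.7 K)/0.04413 = -4660 W
(Negative Q ⇒ heat flows inward; heat gain = 4660 W.)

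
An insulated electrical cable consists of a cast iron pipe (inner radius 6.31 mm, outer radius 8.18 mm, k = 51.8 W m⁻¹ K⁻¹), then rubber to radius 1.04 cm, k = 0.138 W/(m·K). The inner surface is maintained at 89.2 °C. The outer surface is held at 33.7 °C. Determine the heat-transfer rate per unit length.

Q' = 200 W/m

Series thermal resistances, inner to outer:
  R'_cast iron = ln(0.00818/0.00631)/(2πk) = 0.2596/(2π·51.8) = 7.975×10^-4 m·K/W
  R'_rubber = ln(0.0104/0.00818)/(2πk) = 0.2401/(2π·0.138) = 0.2769 m·K/W
ΣR = 7.975×10^-4 + 0.2769 = 0.2777 m·K/W
Q' = ΔT/ΣR = (89.2 °C − 33.7 °C)/0.2777 = 200 W/m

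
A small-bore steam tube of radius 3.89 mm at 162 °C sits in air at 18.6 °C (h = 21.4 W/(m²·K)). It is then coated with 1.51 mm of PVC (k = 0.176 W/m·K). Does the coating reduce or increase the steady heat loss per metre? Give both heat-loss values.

increases: 75.0 → 85.7 W/m

Critical radius for a cylinder: r_cr = k/h = 0.00822 m = 0.822 cm.
Outer radius after coating: r₂ = 0.00389 + 0.00151 = 0.00540 m.
Since r₁ < r_cr and r₂ ≤ r_cr, the coating moves toward the maximum at r_cr — heat loss rises.
Bare: R = 1/(2πr₁h) = 1.912 m·K/W; Q = 143.4/1.912 = 75.0 W/m.
Coated: R = R_cond + R_conv = 1.674 m·K/W; Q = 143.4/1.674 = 85.7 W/m.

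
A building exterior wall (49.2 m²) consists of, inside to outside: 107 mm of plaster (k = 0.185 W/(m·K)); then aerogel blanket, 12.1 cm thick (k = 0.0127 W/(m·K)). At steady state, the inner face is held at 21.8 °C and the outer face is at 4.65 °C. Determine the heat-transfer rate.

Treat each layer as a resistance in series:
  R_plaster = L/(kA) = 0.107/(0.185·49.2) = 0.01176 K/W
  R_aerogel blanket = L/(kA) = 0.121/(0.0127·49.2) = 0.1936 K/W
ΣR = 0.01176 + 0.1936 = 0.2054 K/W
Q = ΔT/ΣR = (21.8 °C − 4.65 °C)/0.2054 = 83.5 W

Q = 83.5 W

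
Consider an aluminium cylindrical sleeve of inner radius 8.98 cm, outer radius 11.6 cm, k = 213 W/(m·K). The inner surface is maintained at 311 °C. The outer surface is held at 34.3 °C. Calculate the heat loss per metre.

Q' = 1.45×10^6 W/m

Q' = 2πk·ΔT/ln(r₂/r₁) = 2π × 213 × 276.7 / ln(0.116/0.0898) = 1.45×10^6 W/m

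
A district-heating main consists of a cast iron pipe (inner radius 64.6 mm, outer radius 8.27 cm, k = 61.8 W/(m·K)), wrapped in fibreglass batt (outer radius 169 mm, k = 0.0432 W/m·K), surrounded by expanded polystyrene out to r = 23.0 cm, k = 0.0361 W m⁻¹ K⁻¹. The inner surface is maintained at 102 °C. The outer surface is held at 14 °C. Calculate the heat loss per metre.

Resistance network (inner→outer):
  R'_cast iron = ln(0.0827/0.0646)/(2πk) = 0.2470/(2π·61.8) = 6.361×10^-4 m·K/W
  R'_fibreglass batt = ln(0.169/0.0827)/(2πk) = 0.7147/(2π·0.0432) = 2.633 m·K/W
  R'_expanded polystyrene = ln(0.230/0.169)/(2πk) = 0.3082/(2π·0.0361) = 1.359 m·K/W
ΣR = 6.361×10^-4 + 2.633 + 1.359 = 3.993 m·K/W
Q' = ΔT/ΣR = (102 °C − 14 °C)/3.993 = 22.0 W/m

Q' = 22.0 W/m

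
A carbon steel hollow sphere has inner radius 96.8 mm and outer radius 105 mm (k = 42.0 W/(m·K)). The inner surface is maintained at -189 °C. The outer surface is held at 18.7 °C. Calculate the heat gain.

Q = 136 kW

Q = 4πk·ΔT/(1/r₁ − 1/r₂) = 4π × 42.0 × 207.7 / (1/0.0968 − 1/0.105) = 1.36×10^5 W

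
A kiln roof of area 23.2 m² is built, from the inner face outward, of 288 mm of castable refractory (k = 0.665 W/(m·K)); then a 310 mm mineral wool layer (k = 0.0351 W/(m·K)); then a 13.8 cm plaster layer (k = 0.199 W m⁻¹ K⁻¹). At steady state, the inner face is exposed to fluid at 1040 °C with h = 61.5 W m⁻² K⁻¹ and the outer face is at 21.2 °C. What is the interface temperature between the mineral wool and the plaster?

T = 92 °C

Series thermal resistances, inner to outer:
  R_conv,in = 1/(hA) = 1/(61.5·23.2) = 7.009×10^-4 K/W
  R_castable refractory = L/(kA) = 0.288/(0.665·23.2) = 0.01867 K/W
  R_mineral wool = L/(kA) = 0.310/(0.0351·23.2) = 0.3807 K/W
  R_plaster = L/(kA) = 0.138/(0.199·23.2) = 0.02989 K/W
ΣR = 7.009×10^-4 + 0.01867 + 0.3807 + 0.02989 = 0.4300 K/W
Q = ΔT/ΣR = (1040 °C − 21.2 °C)/0.4300 = 2369 W
From the inner boundary to the mineral wool/plaster interface, ΣR_partial = 0.4001 K/W.
T_interface = T_in − Q·ΣR_partial = 1040 °C − (2369)(0.4001) = 92 °C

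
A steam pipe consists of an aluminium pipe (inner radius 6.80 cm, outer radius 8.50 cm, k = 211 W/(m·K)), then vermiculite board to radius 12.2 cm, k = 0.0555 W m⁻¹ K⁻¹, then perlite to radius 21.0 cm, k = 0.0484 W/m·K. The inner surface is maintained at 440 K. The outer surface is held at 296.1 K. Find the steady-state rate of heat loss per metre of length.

Q' = 51.0 W/m

Resistance network (inner→outer):
  R'_aluminium = ln(0.0850/0.0680)/(2πk) = 0.2231/(2π·211) = 1.683×10^-4 m·K/W
  R'_vermiculite board = ln(0.122/0.0850)/(2πk) = 0.3614/(2π·0.0555) = 1.036 m·K/W
  R'_perlite = ln(0.210/0.122)/(2πk) = 0.5431/(2π·0.0484) = 1.786 m·K/W
ΣR = 1.683×10^-4 + 1.036 + 1.786 = 2.822 m·K/W
Q' = ΔT/ΣR = (440 K − 296.1 K)/2.822 = 51.0 W/m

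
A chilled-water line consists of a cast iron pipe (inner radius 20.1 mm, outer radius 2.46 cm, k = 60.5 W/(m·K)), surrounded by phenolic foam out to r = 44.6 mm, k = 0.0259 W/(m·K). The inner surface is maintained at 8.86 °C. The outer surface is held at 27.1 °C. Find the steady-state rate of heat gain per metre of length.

Resistance network (inner→outer):
  R'_cast iron = ln(0.0246/0.0201)/(2πk) = 0.2020/(2π·60.5) = 5.315×10^-4 m·K/W
  R'_phenolic foam = ln(0.0446/0.0246)/(2πk) = 0.5950/(2π·0.0259) = 3.656 m·K/W
ΣR = 5.315×10^-4 + 3.656 = 3.657 m·K/W
Q' = ΔT/ΣR = (8.86 °C − 27.1 °C)/3.657 = -4.99 W/m
(Negative Q' ⇒ heat flows inward; heat gain = 4.99 W/m.)

Q' = 4.99 W/m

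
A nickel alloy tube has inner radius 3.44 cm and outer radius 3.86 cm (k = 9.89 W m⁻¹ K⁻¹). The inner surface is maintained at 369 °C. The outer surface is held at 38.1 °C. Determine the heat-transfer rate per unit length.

Q' = 178 kW/m

Q' = 2πk·ΔT/ln(r₂/r₁) = 2π × 9.89 × 330.9 / ln(0.0386/0.0344) = 1.78×10^5 W/m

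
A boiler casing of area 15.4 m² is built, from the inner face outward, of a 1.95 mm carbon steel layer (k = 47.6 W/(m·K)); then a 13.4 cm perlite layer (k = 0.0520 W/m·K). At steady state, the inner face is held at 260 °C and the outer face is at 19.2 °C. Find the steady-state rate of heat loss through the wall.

Q = 1440 W

Series thermal resistances, inner to outer:
  R_carbon steel = L/(kA) = 0.00195/(47.6·15.4) = 2.660×10^-6 K/W
  R_perlite = L/(kA) = 0.134/(0.0520·15.4) = 0.1673 K/W
ΣR = 2.660×10^-6 + 0.1673 = 0.1673 K/W
Q = ΔT/ΣR = (260 °C − 19.2 °C)/0.1673 = 1440 W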